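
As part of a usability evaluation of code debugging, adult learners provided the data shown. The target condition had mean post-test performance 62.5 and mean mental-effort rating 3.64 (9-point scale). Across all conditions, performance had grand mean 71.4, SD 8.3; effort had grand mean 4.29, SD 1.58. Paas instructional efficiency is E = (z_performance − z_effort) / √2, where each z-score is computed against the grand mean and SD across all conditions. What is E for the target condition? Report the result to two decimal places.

-0.47

z_performance = (62.5 − 71.4) / 8.3 = -8.9000 / 8.3 = -1.0723.
z_effort = (3.64 − 4.29) / 1.58 = -0.6500 / 1.58 = -0.4114.
z_P − z_E = -1.0723 − (-0.4114) = -0.6609.
E = -0.6609 / √2 = -0.6609 / 1.41421 = -0.4673 ≈ -0.47.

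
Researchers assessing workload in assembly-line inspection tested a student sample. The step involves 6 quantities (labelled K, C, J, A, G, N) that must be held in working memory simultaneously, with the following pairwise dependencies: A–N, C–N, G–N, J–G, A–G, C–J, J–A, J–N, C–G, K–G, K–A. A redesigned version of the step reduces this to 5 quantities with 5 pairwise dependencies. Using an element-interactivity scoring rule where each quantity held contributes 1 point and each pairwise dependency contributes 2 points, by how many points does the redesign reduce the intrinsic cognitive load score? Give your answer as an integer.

13

Original: 6 × 1 + 11 × 2 = 6 + 22 = 28.
Redesigned: 5 × 1 + 5 × 2 = 5 + 10 = 15.
Reduction = 28 − 15 = 13.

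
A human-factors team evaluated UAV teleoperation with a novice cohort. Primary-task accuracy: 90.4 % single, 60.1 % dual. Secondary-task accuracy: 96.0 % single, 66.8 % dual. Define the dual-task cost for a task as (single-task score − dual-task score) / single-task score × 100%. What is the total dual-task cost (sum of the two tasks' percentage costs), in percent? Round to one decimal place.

63.9

Primary cost = (90.4 − 60.1) / 90.4 × 100% = 33.5177%.
Secondary cost = (96.0 − 66.8) / 96.0 × 100% = 30.4167%.
Total = 33.5177% + 30.4167% = 63.9344% ≈ 63.9%.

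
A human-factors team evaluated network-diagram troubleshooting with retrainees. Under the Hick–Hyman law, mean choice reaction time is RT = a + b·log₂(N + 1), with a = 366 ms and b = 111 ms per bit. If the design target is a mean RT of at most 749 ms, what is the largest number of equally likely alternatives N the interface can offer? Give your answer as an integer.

9

Set 366 + 111·log₂(N + 1) ≤ 749.
log₂(N + 1) ≤ (749 − 366) / 111 = 3.4505.
N + 1 ≤ 2^3.4505 = 10.9321.
N ≤ 9.9321, so the largest integer N is 9.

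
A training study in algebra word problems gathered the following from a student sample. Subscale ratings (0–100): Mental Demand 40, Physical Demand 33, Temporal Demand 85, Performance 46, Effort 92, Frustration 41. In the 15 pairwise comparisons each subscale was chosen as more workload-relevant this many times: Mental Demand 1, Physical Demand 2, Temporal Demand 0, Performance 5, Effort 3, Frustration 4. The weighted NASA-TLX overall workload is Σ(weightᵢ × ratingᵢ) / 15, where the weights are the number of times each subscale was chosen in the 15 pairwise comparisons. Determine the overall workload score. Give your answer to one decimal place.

The tallies are the weights (they sum to 15).
Weighted sum = 1·40 + 2·33 + 0·85 + 5·46 + 3·92 + 4·41
            = 40 + 66 + 0 + 230 + 276 + 164 = 776.
Overall workload = 776 / 15 = 51.7333 ≈ 51.7.

51.7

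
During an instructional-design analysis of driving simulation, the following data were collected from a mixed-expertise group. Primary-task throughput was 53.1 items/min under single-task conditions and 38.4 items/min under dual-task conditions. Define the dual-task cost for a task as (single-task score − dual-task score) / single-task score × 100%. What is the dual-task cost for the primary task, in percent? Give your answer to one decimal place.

27.7

Cost = (53.1 − 38.4) / 53.1 × 100%
     = 14.7000 / 53.1 × 100% = 27.6836%.
≈ 27.7%.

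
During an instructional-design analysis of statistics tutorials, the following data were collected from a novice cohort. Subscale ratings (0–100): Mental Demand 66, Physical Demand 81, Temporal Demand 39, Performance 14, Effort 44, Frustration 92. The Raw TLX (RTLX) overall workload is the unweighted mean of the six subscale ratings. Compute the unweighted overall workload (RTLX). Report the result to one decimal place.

56.0

Sum of ratings = 66 + 81 + 39 + 14 + 44 + 92 = 336.
RTLX = 336 / 6 = 56.0000 ≈ 56.0.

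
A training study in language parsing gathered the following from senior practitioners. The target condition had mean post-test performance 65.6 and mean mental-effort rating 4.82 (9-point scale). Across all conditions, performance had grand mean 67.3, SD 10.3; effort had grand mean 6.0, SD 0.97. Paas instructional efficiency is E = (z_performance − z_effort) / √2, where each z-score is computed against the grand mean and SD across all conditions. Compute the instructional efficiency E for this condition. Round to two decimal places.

0.74

z_performance = (65.6 − 67.3) / 10.3 = -1.7000 / 10.3 = -0.1650.
z_effort = (4.82 − 6.0) / 0.97 = -1.1800 / 0.97 = -1.2165.
z_P − z_E = -0.1650 − (-1.2165) = 1.0515.
E = 1.0515 / √2 = 1.0515 / 1.41421 = 0.7435 ≈ 0.74.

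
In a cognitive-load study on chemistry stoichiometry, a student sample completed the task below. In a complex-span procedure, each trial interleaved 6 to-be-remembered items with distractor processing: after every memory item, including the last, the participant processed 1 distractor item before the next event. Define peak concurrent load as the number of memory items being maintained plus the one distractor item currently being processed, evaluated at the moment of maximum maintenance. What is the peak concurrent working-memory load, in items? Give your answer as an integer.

Maintenance is greatest during the distractor(s) after memory item 6: all 6 memory items are being held.
One distractor item is concurrently being processed.
Peak concurrent load = 6 + 1 = 7 items.

7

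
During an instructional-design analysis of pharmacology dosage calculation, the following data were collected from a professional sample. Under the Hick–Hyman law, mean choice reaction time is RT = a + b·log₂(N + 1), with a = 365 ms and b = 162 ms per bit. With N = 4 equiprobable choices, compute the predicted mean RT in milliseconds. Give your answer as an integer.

741

log₂(4 + 1) = log₂(5) = 2.3219.
RT = 365 + 162 × 2.3219 = 365 + 376.1478 = 741.1478 ms.
≈ 741 ms.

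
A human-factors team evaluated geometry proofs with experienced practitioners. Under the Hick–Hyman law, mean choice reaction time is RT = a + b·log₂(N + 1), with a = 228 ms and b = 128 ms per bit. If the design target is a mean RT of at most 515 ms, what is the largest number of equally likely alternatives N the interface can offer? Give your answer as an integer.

3

Set 228 + 128·log₂(N + 1) ≤ 515.
log₂(N + 1) ≤ (515 − 228) / 128 = 2.2422.
N + 1 ≤ 2^2.2422 = 4.7312.
N ≤ 3.7312, so the largest integer N is 3.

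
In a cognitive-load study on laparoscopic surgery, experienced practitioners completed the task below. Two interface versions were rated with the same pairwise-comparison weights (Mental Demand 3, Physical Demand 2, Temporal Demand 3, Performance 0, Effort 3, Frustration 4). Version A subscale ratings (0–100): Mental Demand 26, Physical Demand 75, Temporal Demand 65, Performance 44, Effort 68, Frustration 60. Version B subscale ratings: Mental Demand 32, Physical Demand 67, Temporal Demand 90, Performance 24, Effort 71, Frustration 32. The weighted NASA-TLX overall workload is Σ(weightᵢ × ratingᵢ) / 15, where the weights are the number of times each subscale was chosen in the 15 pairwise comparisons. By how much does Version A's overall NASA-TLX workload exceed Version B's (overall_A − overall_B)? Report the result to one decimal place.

Version A weighted sum = 3·26 + 2·75 + 3·65 + 0·44 + 3·68 + 4·60 = 78 + 150 + 195 + 0 + 204 + 240 = 867; overall_A = 867/15 = 57.8000.
Version B weighted sum = 3·32 + 2·67 + 3·90 + 0·24 + 3·71 + 4·32 = 96 + 134 + 270 + 0 + 213 + 128 = 841; overall_B = 841/15 = 56.0667.
Difference = 57.8000 − 56.0667 = 1.7333 ≈ 1.7.

1.7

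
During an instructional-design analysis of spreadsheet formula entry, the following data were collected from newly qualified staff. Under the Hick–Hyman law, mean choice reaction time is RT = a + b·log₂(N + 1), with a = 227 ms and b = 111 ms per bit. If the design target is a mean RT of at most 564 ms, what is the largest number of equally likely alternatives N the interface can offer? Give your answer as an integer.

Set 227 + 111·log₂(N + 1) ≤ 564.
log₂(N + 1) ≤ (564 − 227) / 111 = 3.0360.
N + 1 ≤ 2^3.0360 = 8.2021.
N ≤ 7.2021, so the largest integer N is 7.

7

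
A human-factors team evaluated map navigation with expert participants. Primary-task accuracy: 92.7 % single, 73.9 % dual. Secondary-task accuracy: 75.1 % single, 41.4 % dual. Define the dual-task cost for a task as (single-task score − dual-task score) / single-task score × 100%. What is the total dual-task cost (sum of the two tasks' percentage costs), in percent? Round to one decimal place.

65.2

Primary cost = (92.7 − 73.9) / 92.7 × 100% = 20.2805%.
Secondary cost = (75.1 − 41.4) / 75.1 × 100% = 44.8735%.
Total = 20.2805% + 44.8735% = 65.1540% ≈ 65.2%.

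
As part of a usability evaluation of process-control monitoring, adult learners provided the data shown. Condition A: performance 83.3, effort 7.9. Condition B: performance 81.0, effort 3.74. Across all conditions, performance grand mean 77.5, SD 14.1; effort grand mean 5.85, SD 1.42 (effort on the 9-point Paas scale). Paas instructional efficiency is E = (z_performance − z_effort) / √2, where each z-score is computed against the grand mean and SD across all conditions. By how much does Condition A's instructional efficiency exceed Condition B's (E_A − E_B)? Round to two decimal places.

-1.96

Condition A: z_P = (83.3 − 77.5)/14.1 = 0.4113; z_E = (7.9 − 5.85)/1.42 = 1.4437; E_A = (0.4113 − 1.4437)/√2 = -0.7300.
Condition B: z_P = (81.0 − 77.5)/14.1 = 0.2482; z_E = (3.74 − 5.85)/1.42 = -1.4859; E_B = (0.2482 − (-1.4859))/√2 = 1.2262.
E_A − E_B = -0.7300 − 1.2262 = -1.9562 ≈ -1.96.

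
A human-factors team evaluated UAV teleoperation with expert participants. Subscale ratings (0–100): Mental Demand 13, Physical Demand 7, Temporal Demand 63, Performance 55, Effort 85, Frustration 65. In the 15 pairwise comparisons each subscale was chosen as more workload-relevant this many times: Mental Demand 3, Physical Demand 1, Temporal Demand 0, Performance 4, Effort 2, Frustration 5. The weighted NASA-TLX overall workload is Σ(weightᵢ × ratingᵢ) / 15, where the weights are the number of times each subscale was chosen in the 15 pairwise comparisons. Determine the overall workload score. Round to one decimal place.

The tallies are the weights (they sum to 15).
Weighted sum = 3·13 + 1·7 + 0·63 + 4·55 + 2·85 + 5·65
            = 39 + 7 + 0 + 220 + 170 + 325 = 761.
Overall workload = 761 / 15 = 50.7333 ≈ 50.7.

50.7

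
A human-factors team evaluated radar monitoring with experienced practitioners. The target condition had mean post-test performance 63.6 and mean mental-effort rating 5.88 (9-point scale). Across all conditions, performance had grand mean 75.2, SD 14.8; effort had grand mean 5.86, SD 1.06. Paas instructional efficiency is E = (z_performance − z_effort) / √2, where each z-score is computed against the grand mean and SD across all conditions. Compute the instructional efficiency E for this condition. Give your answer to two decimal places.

-0.57

z_performance = (63.6 − 75.2) / 14.8 = -11.6000 / 14.8 = -0.7838.
z_effort = (5.88 − 5.86) / 1.06 = 0.0200 / 1.06 = 0.0189.
z_P − z_E = -0.7838 − 0.0189 = -0.8027.
E = -0.8027 / √2 = -0.8027 / 1.41421 = -0.5676 ≈ -0.57.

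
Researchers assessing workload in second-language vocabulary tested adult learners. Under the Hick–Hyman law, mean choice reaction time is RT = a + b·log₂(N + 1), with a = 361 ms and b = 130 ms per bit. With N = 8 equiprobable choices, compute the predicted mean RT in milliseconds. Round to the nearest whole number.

log₂(8 + 1) = log₂(9) = 3.1699.
RT = 361 + 130 × 3.1699 = 361 + 412.0870 = 773.0870 ms.
≈ 773 ms.

773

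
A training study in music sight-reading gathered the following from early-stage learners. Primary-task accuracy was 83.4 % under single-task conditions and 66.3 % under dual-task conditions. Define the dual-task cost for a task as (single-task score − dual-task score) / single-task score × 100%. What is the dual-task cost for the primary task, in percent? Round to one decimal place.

20.5

Cost = (83.4 − 66.3) / 83.4 × 100%
     = 17.1000 / 83.4 × 100% = 20.5036%.
≈ 20.5%.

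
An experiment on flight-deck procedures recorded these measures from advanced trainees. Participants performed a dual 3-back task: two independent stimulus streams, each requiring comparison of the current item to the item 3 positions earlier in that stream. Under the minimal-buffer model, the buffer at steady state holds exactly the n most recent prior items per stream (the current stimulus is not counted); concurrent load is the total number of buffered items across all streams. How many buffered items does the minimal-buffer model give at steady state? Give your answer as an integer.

6

Each stream's buffer holds its 3 most recent prior items.
Two independent streams: 2 × 3 = 6 buffered items at steady state.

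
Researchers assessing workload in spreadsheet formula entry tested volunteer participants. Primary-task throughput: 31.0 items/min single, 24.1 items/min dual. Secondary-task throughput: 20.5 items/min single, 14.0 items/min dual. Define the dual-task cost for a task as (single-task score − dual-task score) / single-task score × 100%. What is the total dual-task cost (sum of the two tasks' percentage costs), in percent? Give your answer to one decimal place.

Primary cost = (31.0 − 24.1) / 31.0 × 100% = 22.2581%.
Secondary cost = (20.5 − 14.0) / 20.5 × 100% = 31.7073%.
Total = 22.2581% + 31.7073% = 53.9654% ≈ 54.0%.

54.0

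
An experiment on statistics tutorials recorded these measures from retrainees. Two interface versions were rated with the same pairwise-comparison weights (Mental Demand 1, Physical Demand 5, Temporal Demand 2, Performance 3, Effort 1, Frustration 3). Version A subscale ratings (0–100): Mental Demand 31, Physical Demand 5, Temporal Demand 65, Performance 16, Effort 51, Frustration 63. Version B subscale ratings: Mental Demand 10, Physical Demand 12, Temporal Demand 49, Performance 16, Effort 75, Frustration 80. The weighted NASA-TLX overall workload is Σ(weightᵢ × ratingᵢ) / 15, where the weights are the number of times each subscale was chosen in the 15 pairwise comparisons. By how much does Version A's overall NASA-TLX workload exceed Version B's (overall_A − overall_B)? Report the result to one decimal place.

-3.8

Version A weighted sum = 1·31 + 5·5 + 2·65 + 3·16 + 1·51 + 3·63 = 31 + 25 + 130 + 48 + 51 + 189 = 474; overall_A = 474/15 = 31.6000.
Version B weighted sum = 1·10 + 5·12 + 2·49 + 3·16 + 1·75 + 3·80 = 10 + 60 + 98 + 48 + 75 + 240 = 531; overall_B = 531/15 = 35.4000.
Difference = 31.6000 − 35.4000 = -3.8000 ≈ -3.8.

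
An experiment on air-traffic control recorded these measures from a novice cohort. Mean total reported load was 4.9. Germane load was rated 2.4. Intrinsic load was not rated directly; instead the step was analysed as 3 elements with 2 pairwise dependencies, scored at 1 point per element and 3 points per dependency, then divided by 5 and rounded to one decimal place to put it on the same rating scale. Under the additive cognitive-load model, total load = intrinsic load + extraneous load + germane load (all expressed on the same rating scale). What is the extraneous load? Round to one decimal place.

Intrinsic (element-interactivity): (3 × 1 + 2 × 3) / 5 = 9 / 5 = 1.8000 → 1.8.
extraneous load = total − intrinsic − germane
             = 4.9 − 1.8 − 2.4 = 0.7.

0.7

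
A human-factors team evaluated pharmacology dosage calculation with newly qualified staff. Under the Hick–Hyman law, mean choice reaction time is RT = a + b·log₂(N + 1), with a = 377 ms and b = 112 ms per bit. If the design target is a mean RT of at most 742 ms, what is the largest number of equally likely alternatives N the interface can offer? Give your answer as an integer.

Set 377 + 112·log₂(N + 1) ≤ 742.
log₂(N + 1) ≤ (742 − 377) / 112 = 3.2589.
N + 1 ≤ 2^3.2589 = 9.5725.
N ≤ 8.5725, so the largest integer N is 8.

8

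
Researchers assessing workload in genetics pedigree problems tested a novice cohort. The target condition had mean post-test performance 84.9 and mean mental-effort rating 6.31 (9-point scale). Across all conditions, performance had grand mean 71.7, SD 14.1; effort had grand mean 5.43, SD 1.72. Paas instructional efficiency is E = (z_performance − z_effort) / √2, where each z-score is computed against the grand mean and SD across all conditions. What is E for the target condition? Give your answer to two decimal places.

z_performance = (84.9 − 71.7) / 14.1 = 13.2000 / 14.1 = 0.9362.
z_effort = (6.31 − 5.43) / 1.72 = 0.8800 / 1.72 = 0.5116.
z_P − z_E = 0.9362 − 0.5116 = 0.4246.
E = 0.4246 / √2 = 0.4246 / 1.41421 = 0.3002 ≈ 0.30.

0.30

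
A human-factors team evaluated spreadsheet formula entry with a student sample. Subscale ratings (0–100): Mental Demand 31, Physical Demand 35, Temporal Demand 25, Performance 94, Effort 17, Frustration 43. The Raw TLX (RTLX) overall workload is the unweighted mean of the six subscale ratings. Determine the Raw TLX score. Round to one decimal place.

40.8

Sum of ratings = 31 + 35 + 25 + 94 + 17 + 43 = 245.
RTLX = 245 / 6 = 40.8333 ≈ 40.8.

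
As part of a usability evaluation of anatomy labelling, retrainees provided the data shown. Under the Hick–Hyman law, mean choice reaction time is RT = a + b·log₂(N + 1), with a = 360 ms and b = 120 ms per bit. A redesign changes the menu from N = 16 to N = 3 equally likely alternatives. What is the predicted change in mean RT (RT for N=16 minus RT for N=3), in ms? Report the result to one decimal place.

250.5

RT(16) = 360 + 120·log₂(17) = 360 + 120·4.0875 = 850.5000 ms.
RT(3) = 360 + 120·log₂(4) = 360 + 120·2.0000 = 600.0000 ms.
Difference = 850.5000 − 600.0000 = 250.5000 ≈ 250.5 ms.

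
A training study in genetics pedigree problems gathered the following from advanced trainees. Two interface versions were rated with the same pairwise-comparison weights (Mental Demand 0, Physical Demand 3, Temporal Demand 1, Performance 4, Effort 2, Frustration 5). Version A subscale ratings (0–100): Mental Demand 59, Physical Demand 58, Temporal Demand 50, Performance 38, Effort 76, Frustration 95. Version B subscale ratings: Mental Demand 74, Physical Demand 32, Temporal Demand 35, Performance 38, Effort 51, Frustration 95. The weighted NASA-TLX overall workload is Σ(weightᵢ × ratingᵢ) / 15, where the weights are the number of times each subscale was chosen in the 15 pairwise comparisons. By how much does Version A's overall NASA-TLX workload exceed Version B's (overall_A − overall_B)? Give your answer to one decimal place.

9.5

Version A weighted sum = 0·59 + 3·58 + 1·50 + 4·38 + 2·76 + 5·95 = 0 + 174 + 50 + 152 + 152 + 475 = 1003; overall_A = 1003/15 = 66.8667.
Version B weighted sum = 0·74 + 3·32 + 1·35 + 4·38 + 2·51 + 5·95 = 0 + 96 + 35 + 152 + 102 + 475 = 860; overall_B = 860/15 = 57.3333.
Difference = 66.8667 − 57.3333 = 9.5334 ≈ 9.5.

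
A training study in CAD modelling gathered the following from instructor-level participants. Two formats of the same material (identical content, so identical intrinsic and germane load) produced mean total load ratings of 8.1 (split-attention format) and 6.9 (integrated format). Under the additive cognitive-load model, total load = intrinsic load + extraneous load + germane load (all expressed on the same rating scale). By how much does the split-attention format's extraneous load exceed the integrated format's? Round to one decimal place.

Intrinsic and germane load are equal across formats, so the difference in total load equals the difference in extraneous load.
Extraneous-load difference = 8.1 − 6.9 = 1.2.

1.2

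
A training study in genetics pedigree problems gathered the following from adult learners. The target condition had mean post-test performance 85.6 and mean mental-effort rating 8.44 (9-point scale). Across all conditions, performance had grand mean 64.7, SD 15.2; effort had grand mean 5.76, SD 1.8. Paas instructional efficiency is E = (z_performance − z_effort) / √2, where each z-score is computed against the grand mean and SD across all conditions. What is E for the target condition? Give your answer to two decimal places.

z_performance = (85.6 − 64.7) / 15.2 = 20.9000 / 15.2 = 1.3750.
z_effort = (8.44 − 5.76) / 1.8 = 2.6800 / 1.8 = 1.4889.
z_P − z_E = 1.3750 − 1.4889 = -0.1139.
E = -0.1139 / √2 = -0.1139 / 1.41421 = -0.0805 ≈ -0.08.

-0.08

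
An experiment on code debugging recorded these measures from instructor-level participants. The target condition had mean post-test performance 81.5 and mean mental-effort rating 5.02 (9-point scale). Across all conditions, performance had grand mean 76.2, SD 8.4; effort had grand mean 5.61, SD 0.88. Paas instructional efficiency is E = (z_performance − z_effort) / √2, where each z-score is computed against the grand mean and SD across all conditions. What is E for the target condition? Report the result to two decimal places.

z_performance = (81.5 − 76.2) / 8.4 = 5.3000 / 8.4 = 0.6310.
z_effort = (5.02 − 5.61) / 0.88 = -0.5900 / 0.88 = -0.6705.
z_P − z_E = 0.6310 − (-0.6705) = 1.3015.
E = 1.3015 / √2 = 1.3015 / 1.41421 = 0.9203 ≈ 0.92.

0.92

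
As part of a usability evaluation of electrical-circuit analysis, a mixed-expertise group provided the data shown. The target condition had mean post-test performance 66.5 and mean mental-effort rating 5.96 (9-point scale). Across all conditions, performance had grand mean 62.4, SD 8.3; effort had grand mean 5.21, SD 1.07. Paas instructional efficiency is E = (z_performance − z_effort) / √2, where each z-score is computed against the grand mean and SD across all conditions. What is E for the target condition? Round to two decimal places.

-0.15

z_performance = (66.5 − 62.4) / 8.3 = 4.1000 / 8.3 = 0.4940.
z_effort = (5.96 − 5.21) / 1.07 = 0.7500 / 1.07 = 0.7009.
z_P − z_E = 0.4940 − 0.7009 = -0.2069.
E = -0.2069 / √2 = -0.2069 / 1.41421 = -0.1463 ≈ -0.15.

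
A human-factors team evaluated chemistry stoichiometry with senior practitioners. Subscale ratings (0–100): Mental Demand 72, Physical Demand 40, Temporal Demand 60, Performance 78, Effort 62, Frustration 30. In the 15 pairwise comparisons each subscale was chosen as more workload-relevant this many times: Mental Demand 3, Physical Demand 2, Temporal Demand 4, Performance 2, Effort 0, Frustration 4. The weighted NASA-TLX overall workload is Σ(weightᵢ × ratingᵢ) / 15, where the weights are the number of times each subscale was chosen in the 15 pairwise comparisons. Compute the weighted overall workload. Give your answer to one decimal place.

The tallies are the weights (they sum to 15).
Weighted sum = 3·72 + 2·40 + 4·60 + 2·78 + 0·62 + 4·30
            = 216 + 80 + 240 + 156 + 0 + 120 = 812.
Overall workload = 812 / 15 = 54.1333 ≈ 54.1.

54.1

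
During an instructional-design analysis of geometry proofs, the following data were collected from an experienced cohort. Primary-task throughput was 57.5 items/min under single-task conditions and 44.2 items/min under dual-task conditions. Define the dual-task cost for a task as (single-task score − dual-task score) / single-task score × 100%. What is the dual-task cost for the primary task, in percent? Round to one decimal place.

Cost = (57.5 − 44.2) / 57.5 × 100%
     = 13.3000 / 57.5 × 100% = 23.1304%.
≈ 23.1%.

23.1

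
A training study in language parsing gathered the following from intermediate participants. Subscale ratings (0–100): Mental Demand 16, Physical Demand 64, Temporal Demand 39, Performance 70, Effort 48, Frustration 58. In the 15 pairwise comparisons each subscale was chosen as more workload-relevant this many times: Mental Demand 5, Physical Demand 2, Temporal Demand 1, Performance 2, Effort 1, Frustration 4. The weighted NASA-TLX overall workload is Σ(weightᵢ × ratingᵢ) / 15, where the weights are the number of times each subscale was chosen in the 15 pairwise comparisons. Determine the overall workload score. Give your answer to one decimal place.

44.5

The tallies are the weights (they sum to 15).
Weighted sum = 5·16 + 2·64 + 1·39 + 2·70 + 1·48 + 4·58
            = 80 + 128 + 39 + 140 + 48 + 232 = 667.
Overall workload = 667 / 15 = 44.4667 ≈ 44.5.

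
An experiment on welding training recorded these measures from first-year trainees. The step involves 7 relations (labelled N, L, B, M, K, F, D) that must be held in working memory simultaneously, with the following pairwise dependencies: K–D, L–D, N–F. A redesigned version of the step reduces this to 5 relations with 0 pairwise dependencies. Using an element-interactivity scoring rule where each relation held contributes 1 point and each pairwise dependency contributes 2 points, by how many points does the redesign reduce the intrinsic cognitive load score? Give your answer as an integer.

Original: 7 × 1 + 3 × 2 = 7 + 6 = 13.
Redesigned: 5 × 1 + 0 × 2 = 5 + 0 = 5.
Reduction = 13 − 5 = 8.

8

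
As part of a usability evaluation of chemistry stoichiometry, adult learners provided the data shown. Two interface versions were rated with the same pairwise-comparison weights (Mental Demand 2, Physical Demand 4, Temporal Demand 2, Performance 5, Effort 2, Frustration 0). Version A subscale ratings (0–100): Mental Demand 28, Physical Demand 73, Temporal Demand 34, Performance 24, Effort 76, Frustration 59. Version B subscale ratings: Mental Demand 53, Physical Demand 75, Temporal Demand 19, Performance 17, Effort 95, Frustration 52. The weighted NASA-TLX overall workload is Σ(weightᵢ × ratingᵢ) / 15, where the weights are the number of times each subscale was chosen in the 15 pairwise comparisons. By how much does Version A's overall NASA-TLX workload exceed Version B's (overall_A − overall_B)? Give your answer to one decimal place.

-2.1

Version A weighted sum = 2·28 + 4·73 + 2·34 + 5·24 + 2·76 + 0·59 = 56 + 292 + 68 + 120 + 152 + 0 = 688; overall_A = 688/15 = 45.8667.
Version B weighted sum = 2·53 + 4·75 + 2·19 + 5·17 + 2·95 + 0·52 = 106 + 300 + 38 + 85 + 190 + 0 = 719; overall_B = 719/15 = 47.9333.
Difference = 45.8667 − 47.9333 = -2.0666 ≈ -2.1.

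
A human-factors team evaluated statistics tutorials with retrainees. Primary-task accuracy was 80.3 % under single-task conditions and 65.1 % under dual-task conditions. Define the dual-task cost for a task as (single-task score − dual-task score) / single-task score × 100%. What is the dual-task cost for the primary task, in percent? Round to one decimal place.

18.9

Cost = (80.3 − 65.1) / 80.3 × 100%
     = 15.2000 / 80.3 × 100% = 18.9290%.
≈ 18.9%.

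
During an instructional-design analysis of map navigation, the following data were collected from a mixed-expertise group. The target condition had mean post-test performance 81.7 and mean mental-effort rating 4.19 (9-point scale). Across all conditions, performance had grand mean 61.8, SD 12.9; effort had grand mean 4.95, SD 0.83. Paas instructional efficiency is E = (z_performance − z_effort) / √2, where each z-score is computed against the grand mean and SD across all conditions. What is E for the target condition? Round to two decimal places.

1.74

z_performance = (81.7 − 61.8) / 12.9 = 19.9000 / 12.9 = 1.5426.
z_effort = (4.19 − 4.95) / 0.83 = -0.7600 / 0.83 = -0.9157.
z_P − z_E = 1.5426 − (-0.9157) = 2.4583.
E = 2.4583 / √2 = 2.4583 / 1.41421 = 1.7383 ≈ 1.74.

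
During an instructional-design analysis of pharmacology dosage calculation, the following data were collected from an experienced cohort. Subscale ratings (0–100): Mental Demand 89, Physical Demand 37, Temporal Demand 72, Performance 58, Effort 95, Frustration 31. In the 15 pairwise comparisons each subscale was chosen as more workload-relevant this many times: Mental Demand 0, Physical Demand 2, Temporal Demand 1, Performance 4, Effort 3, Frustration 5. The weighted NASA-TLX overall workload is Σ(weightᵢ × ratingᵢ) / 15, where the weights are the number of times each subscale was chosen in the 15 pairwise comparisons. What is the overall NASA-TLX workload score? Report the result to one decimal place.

54.5

The tallies are the weights (they sum to 15).
Weighted sum = 0·89 + 2·37 + 1·72 + 4·58 + 3·95 + 5·31
            = 0 + 74 + 72 + 232 + 285 + 155 = 818.
Overall workload = 818 / 15 = 54.5333 ≈ 54.5.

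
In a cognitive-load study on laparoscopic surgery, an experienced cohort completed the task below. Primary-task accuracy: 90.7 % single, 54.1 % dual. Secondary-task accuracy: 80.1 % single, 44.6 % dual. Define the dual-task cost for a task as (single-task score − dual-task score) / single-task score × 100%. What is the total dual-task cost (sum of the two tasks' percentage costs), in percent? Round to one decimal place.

84.7

Primary cost = (90.7 − 54.1) / 90.7 × 100% = 40.3528%.
Secondary cost = (80.1 − 44.6) / 80.1 × 100% = 44.3196%.
Total = 40.3528% + 44.3196% = 84.6724% ≈ 84.7%.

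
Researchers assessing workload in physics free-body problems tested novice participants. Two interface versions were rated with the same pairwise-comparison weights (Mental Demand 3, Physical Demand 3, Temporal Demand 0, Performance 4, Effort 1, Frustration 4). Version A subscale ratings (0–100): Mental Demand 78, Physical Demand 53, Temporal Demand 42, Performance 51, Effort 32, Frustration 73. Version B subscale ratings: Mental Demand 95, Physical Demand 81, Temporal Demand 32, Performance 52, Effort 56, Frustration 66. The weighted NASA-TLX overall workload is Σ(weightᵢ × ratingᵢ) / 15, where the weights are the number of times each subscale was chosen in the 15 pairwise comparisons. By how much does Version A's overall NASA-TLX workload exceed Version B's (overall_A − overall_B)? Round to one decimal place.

-9.0

Version A weighted sum = 3·78 + 3·53 + 0·42 + 4·51 + 1·32 + 4·73 = 234 + 159 + 0 + 204 + 32 + 292 = 921; overall_A = 921/15 = 61.4000.
Version B weighted sum = 3·95 + 3·81 + 0·32 + 4·52 + 1·56 + 4·66 = 285 + 243 + 0 + 208 + 56 + 264 = 1056; overall_B = 1056/15 = 70.4000.
Difference = 61.4000 − 70.4000 = -9.0000 ≈ -9.0.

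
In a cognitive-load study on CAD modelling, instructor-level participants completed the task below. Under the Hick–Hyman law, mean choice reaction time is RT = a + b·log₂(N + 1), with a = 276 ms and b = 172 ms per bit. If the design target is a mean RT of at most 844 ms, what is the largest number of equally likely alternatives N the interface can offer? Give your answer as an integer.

8

Set 276 + 172·log₂(N + 1) ≤ 844.
log₂(N + 1) ≤ (844 − 276) / 172 = 3.3023.
N + 1 ≤ 2^3.3023 = 9.8649.
N ≤ 8.8649, so the largest integer N is 8.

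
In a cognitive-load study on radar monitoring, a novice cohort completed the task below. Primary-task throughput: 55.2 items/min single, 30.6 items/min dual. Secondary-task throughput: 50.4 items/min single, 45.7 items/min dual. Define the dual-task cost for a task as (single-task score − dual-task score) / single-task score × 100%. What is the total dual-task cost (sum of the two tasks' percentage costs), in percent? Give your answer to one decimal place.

53.9

Primary cost = (55.2 − 30.6) / 55.2 × 100% = 44.5652%.
Secondary cost = (50.4 − 45.7) / 50.4 × 100% = 9.3254%.
Total = 44.5652% + 9.3254% = 53.8906% ≈ 53.9%.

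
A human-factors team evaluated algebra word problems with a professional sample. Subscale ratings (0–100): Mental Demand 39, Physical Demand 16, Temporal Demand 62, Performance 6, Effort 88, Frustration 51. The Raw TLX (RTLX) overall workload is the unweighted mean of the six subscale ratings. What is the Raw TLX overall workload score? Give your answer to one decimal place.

43.7

Sum of ratings = 39 + 16 + 62 + 6 + 88 + 51 = 262.
RTLX = 262 / 6 = 43.6667 ≈ 43.7.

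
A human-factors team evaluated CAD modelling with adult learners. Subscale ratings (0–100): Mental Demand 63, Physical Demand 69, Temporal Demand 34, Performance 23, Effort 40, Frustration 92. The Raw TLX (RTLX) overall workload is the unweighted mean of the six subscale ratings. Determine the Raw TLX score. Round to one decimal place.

53.5

Sum of ratings = 63 + 69 + 34 + 23 + 40 + 92 = 321.
RTLX = 321 / 6 = 53.5000 ≈ 53.5.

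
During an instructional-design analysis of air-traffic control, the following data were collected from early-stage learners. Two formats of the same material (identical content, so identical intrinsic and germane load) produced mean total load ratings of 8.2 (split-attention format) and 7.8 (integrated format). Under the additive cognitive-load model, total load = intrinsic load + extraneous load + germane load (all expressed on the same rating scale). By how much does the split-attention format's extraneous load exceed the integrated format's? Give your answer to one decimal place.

Intrinsic and germane load are equal across formats, so the difference in total load equals the difference in extraneous load.
Extraneous-load difference = 8.2 − 7.8 = 0.4.

0.4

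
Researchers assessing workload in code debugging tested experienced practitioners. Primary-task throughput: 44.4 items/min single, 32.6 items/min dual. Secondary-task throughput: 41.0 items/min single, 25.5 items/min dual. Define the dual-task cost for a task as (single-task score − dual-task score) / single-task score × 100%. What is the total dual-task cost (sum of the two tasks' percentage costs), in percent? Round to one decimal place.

Primary cost = (44.4 − 32.6) / 44.4 × 100% = 26.5766%.
Secondary cost = (41.0 − 25.5) / 41.0 × 100% = 37.8049%.
Total = 26.5766% + 37.8049% = 64.3815% ≈ 64.4%.

64.4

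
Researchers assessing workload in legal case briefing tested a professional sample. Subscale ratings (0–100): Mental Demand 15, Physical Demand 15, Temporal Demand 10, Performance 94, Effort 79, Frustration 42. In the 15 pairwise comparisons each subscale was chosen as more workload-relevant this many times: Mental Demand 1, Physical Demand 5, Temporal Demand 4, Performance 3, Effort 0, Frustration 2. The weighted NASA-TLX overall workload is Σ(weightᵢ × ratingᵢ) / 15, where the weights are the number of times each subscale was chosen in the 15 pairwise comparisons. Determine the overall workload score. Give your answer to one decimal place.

The tallies are the weights (they sum to 15).
Weighted sum = 1·15 + 5·15 + 4·10 + 3·94 + 0·79 + 2·42
            = 15 + 75 + 40 + 282 + 0 + 84 = 496.
Overall workload = 496 / 15 = 33.0667 ≈ 33.1.

33.1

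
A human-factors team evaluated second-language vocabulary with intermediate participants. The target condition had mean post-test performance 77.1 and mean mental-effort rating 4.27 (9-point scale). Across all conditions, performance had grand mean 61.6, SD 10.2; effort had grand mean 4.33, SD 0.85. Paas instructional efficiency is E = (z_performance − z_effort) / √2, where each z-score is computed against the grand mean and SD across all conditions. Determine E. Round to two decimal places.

1.12

z_performance = (77.1 − 61.6) / 10.2 = 15.5000 / 10.2 = 1.5196.
z_effort = (4.27 − 4.33) / 0.85 = -0.0600 / 0.85 = -0.0706.
z_P − z_E = 1.5196 − (-0.0706) = 1.5902.
E = 1.5902 / √2 = 1.5902 / 1.41421 = 1.1244 ≈ 1.12.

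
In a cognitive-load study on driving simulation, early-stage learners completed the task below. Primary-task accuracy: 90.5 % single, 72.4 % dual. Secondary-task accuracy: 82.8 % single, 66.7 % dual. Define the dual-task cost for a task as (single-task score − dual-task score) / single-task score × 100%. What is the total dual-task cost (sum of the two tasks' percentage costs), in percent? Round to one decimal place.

Primary cost = (90.5 − 72.4) / 90.5 × 100% = 20.0000%.
Secondary cost = (82.8 − 66.7) / 82.8 × 100% = 19.4444%.
Total = 20.0000% + 19.4444% = 39.4444% ≈ 39.4%.

39.4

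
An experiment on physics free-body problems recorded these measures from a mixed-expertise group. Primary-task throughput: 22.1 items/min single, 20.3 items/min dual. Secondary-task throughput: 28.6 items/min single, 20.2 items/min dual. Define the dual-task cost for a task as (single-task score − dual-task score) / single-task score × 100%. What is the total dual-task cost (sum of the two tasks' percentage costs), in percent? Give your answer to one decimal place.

37.5

Primary cost = (22.1 − 20.3) / 22.1 × 100% = 8.1448%.
Secondary cost = (28.6 − 20.2) / 28.6 × 100% = 29.3706%.
Total = 8.1448% + 29.3706% = 37.5154% ≈ 37.5%.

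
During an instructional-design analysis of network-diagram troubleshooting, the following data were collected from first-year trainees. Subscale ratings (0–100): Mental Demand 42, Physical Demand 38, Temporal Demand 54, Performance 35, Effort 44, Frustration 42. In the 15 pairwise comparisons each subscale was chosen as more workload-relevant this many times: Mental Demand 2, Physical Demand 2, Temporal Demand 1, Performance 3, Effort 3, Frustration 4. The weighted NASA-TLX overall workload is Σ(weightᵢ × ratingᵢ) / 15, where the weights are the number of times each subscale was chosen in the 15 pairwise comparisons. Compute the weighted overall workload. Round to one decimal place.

41.3

The tallies are the weights (they sum to 15).
Weighted sum = 2·42 + 2·38 + 1·54 + 3·35 + 3·44 + 4·42
            = 84 + 76 + 54 + 105 + 132 + 168 = 619.
Overall workload = 619 / 15 = 41.2667 ≈ 41.3.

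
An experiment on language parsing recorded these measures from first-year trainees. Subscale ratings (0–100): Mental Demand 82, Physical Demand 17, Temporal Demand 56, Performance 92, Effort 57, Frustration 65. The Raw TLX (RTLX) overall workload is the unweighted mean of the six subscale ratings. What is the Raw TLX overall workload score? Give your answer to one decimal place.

61.5

Sum of ratings = 82 + 17 + 56 + 92 + 57 + 65 = 369.
RTLX = 369 / 6 = 61.5000 ≈ 61.5.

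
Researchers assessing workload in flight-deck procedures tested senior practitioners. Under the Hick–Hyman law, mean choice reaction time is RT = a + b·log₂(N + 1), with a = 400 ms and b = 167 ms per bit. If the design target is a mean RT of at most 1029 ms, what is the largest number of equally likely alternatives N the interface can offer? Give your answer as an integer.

Set 400 + 167·log₂(N + 1) ≤ 1029.
log₂(N + 1) ≤ (1029 − 400) / 167 = 3.7665.
N + 1 ≤ 2^3.7665 = 13.6091.
N ≤ 12.6091, so the largest integer N is 12.

12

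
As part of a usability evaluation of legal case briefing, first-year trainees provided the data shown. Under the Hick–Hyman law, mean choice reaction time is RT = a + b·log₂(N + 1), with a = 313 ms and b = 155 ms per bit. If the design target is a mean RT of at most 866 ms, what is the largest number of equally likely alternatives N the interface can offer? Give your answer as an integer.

10

Set 313 + 155·log₂(N + 1) ≤ 866.
log₂(N + 1) ≤ (866 − 313) / 155 = 3.5677.
N + 1 ≤ 2^3.5677 = 11.8573.
N ≤ 10.8573, so the largest integer N is 10.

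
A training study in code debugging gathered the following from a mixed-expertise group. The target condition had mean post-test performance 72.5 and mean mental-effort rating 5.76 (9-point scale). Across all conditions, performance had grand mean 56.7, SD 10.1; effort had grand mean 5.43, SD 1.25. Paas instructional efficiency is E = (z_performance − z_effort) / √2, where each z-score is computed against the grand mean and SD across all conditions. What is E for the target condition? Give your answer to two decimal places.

0.92

z_performance = (72.5 − 56.7) / 10.1 = 15.8000 / 10.1 = 1.5644.
z_effort = (5.76 − 5.43) / 1.25 = 0.3300 / 1.25 = 0.2640.
z_P − z_E = 1.5644 − 0.2640 = 1.3004.
E = 1.3004 / √2 = 1.3004 / 1.41421 = 0.9195 ≈ 0.92.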